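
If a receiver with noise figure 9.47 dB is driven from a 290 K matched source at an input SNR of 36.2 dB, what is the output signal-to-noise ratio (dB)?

26.73 dB

By definition F = SNR_in/SNR_out, so in dB: SNR_out = SNR_in − NF
SNR_out = 36.2 − 9.47 = 26.73 dB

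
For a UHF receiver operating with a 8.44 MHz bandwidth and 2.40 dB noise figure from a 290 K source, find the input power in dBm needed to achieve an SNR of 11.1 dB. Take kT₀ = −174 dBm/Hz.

Sensitivity = −174 + 10 log₁₀(B) + NF + SNR_min
= −174 + 69.26 + 2.40 + 11.1
= −91.24 dBm → −91.2 dBm

−91.2 dBm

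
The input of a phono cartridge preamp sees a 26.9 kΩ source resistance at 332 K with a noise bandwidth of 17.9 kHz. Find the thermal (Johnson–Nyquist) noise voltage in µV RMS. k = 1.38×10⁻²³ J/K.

V_n = √(4kTRB)
4kTRB = 4 × 1.38×10⁻²³ × 332 × 2.69×10⁴ × 1.79×10⁴ = 8.82×10⁻¹² V²
V_n = √(8.82×10⁻¹²) = 2.97×10⁻⁶ V = 2.97 µV

2.97 µV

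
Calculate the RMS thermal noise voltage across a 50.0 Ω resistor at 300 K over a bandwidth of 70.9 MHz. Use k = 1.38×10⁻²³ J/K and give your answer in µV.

V_n = √(4kTRB)
4kTRB = 4 × 1.38×10⁻²³ × 300 × 5.00×10¹ × 7.09×10⁷ = 5.87×10⁻¹¹ V²
V_n = √(5.87×10⁻¹¹) = 7.66×10⁻⁶ V = 7.66 µV

7.66 µV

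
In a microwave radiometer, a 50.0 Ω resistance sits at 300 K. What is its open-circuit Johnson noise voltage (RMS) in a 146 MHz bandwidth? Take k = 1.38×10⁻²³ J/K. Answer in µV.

V_n = √(4kTRB)
4kTRB = 4 × 1.38×10⁻²³ × 300 × 5.00×10¹ × 1.46×10⁸ = 1.21×10⁻¹⁰ V²
V_n = √(1.21×10⁻¹⁰) = 1.10×10⁻⁵ V = 11.0 µV

11.0 µV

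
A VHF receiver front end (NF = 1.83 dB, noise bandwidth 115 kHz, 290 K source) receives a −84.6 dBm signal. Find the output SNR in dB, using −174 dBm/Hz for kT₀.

Noise floor: N = −174 + 10 log₁₀(B) + NF
10 log₁₀(1.15×10⁵) = 50.61 dB
N = −174 + 50.61 + 1.83 = −121.56 dBm
SNR = P_sig − N = −84.6 − (−121.56) = 36.96 dB → 37.0 dB

37.0 dB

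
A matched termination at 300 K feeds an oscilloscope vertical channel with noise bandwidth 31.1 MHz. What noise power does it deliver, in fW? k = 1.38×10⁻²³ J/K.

129 fW

P_n = kTB = 1.38×10⁻²³ × 300 × 3.11×10⁷ = 1.29×10⁻¹³ W = 129 fW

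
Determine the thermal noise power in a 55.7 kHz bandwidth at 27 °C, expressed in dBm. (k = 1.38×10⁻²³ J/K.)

−126.4 dBm

T = 27 °C + 273.15 = 300.15 K
P_n = kTB = 1.38×10⁻²³ × 300.15 × 5.57×10⁴ = 2.31×10⁻¹⁶ W
In dBm: 10 log₁₀(2.31×10⁻¹⁶ / 10⁻³) = −126.4 dBm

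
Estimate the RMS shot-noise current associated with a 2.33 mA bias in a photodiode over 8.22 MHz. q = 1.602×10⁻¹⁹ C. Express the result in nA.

78.3 nA

I_n = √(2qI·B)
2qI·B = 2 × 1.602×10⁻¹⁹ × 2.33×10⁻³ × 8.22×10⁶ = 6.14×10⁻¹⁵ A²
I_n = √(6.14×10⁻¹⁵) = 7.83×10⁻⁸ A = 78.3 nA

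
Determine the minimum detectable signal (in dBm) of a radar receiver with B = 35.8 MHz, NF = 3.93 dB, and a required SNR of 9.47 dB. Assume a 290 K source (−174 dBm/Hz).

−85.1 dBm

Sensitivity = −174 + 10 log₁₀(B) + NF + SNR_min
= −174 + 75.54 + 3.93 + 9.47
= −85.06 dBm → −85.1 dBm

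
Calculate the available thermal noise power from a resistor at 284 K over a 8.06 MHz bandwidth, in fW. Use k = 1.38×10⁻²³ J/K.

P_n = kTB = 1.38×10⁻²³ × 284 × 8.06×10⁶ = 3.16×10⁻¹⁴ W = 31.6 fW

31.6 fW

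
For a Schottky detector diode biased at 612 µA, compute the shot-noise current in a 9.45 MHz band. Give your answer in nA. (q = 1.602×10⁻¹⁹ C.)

I_n = √(2qI·B)
2qI·B = 2 × 1.602×10⁻¹⁹ × 6.12×10⁻⁴ × 9.45×10⁶ = 1.85×10⁻¹⁵ A²
I_n = √(1.85×10⁻¹⁵) = 4.30×10⁻⁸ A = 43.0 nA

43.0 nA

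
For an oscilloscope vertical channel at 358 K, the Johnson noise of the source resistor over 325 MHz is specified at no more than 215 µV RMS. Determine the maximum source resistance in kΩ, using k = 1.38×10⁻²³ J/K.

7.20 kΩ

Johnson–Nyquist: V_n = √(4kTRB) ⇒ R = V_n² / (4kTB)
4kTB = 4 × 1.38×10⁻²³ × 358 × 3.25×10⁸ = 6.42×10⁻¹²
R = (2.15×10⁻⁴)² / 6.42×10⁻¹² = 7.20×10³ Ω = 7.20 kΩ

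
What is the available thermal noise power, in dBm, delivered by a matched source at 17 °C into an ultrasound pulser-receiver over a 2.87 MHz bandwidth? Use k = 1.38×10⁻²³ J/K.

T = 17 °C + 273.15 = 290.15 K
P_n = kTB = 1.38×10⁻²³ × 290.15 × 2.87×10⁶ = 1.15×10⁻¹⁴ W
In dBm: 10 log₁₀(1.15×10⁻¹⁴ / 10⁻³) = −109.4 dBm

−109.4 dBm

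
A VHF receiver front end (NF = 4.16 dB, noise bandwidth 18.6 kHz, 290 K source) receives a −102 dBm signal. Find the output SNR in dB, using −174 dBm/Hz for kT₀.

25.1 dB

Noise floor: N = −174 + 10 log₁₀(B) + NF
10 log₁₀(1.86×10⁴) = 42.7 dB
N = −174 + 42.7 + 4.16 = −127.14 dBm
SNR = P_sig − N = −102 − (−127.14) = 25.14 dB → 25.1 dB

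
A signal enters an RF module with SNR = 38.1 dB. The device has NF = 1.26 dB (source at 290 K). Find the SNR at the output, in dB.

36.84 dB

By definition F = SNR_in/SNR_out, so in dB: SNR_out = SNR_in − NF
SNR_out = 38.1 − 1.26 = 36.84 dB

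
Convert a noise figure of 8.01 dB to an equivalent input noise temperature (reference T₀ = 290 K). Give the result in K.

1544 K

F = 10^(8.01/10) = 6.32412
T_e = (F − 1)·T₀ = (6.32412 − 1) × 290 = 1544 K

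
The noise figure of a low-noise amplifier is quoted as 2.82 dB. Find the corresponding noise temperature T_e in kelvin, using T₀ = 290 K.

F = 10^(2.82/10) = 1.91426
T_e = (F − 1)·T₀ = (1.91426 − 1) × 290 = 265 K

265 K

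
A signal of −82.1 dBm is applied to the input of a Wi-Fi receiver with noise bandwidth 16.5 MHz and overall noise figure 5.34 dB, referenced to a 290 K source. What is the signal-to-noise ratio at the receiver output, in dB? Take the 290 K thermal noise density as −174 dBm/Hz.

14.4 dB

Noise floor: N = −174 + 10 log₁₀(B) + NF
10 log₁₀(1.65×10⁷) = 72.17 dB
N = −174 + 72.17 + 5.34 = −96.49 dBm
SNR = P_sig − N = −82.1 − (−96.49) = 14.39 dB → 14.4 dB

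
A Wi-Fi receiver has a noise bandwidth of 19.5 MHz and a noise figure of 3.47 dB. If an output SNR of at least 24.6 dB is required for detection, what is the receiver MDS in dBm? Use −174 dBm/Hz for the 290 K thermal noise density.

−73.0 dBm

Sensitivity = −174 + 10 log₁₀(B) + NF + SNR_min
= −174 + 72.9 + 3.47 + 24.6
= −73.03 dBm → −73.0 dBm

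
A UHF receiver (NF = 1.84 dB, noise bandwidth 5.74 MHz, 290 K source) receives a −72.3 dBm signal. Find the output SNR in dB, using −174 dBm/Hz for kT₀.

32.3 dB

Noise floor: N = −174 + 10 log₁₀(B) + NF
10 log₁₀(5.74×10⁶) = 67.59 dB
N = −174 + 67.59 + 1.84 = −104.57 dBm
SNR = P_sig − N = −72.3 − (−104.57) = 32.27 dB → 32.3 dB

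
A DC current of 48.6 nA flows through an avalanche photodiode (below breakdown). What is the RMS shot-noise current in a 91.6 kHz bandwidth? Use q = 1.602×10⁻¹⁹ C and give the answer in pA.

I_n = √(2qI·B)
2qI·B = 2 × 1.602×10⁻¹⁹ × 4.86×10⁻⁸ × 9.16×10⁴ = 1.43×10⁻²¹ A²
I_n = √(1.43×10⁻²¹) = 3.78×10⁻¹¹ A = 37.8 pA

37.8 pA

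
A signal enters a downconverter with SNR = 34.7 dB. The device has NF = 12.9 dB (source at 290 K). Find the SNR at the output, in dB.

21.8 dB

By definition F = SNR_in/SNR_out, so in dB: SNR_out = SNR_in − NF
SNR_out = 34.7 − 12.9 = 21.8 dB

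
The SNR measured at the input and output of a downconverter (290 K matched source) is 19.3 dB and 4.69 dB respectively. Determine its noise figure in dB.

NF (dB) = SNR_in(dB) − SNR_out(dB) when the source is at T₀
NF = 19.3 − 4.69 = 14.61 dB

14.61 dB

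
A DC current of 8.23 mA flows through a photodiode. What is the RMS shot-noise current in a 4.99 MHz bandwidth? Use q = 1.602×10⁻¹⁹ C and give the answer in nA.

I_n = √(2qI·B)
2qI·B = 2 × 1.602×10⁻¹⁹ × 8.23×10⁻³ × 4.99×10⁶ = 1.32×10⁻¹⁴ A²
I_n = √(1.32×10⁻¹⁴) = 1.15×10⁻⁷ A = 115 nA

115 nA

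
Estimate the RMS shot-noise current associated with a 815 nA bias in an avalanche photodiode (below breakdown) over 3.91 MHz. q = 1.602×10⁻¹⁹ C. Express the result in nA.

I_n = √(2qI·B)
2qI·B = 2 × 1.602×10⁻¹⁹ × 8.15×10⁻⁷ × 3.91×10⁶ = 1.02×10⁻¹⁸ A²
I_n = √(1.02×10⁻¹⁸) = 1.01×10⁻⁹ A = 1.01 nA

1.01 nA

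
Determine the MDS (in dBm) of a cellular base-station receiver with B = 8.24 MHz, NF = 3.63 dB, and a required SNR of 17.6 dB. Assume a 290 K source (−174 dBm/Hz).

−83.6 dBm

Sensitivity = −174 + 10 log₁₀(B) + NF + SNR_min
= −174 + 69.16 + 3.63 + 17.6
= −83.61 dBm → −83.6 dBm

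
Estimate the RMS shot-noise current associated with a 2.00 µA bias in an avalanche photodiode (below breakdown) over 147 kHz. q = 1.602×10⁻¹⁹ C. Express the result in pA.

I_n = √(2qI·B)
2qI·B = 2 × 1.602×10⁻¹⁹ × 2.00×10⁻⁶ × 1.47×10⁵ = 9.42×10⁻²⁰ A²
I_n = √(9.42×10⁻²⁰) = 3.07×10⁻¹⁰ A = 307 pA

307 pA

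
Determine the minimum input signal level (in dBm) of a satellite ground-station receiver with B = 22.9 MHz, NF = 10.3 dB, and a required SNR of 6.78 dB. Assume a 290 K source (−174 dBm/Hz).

Sensitivity = −174 + 10 log₁₀(B) + NF + SNR_min
= −174 + 73.6 + 10.3 + 6.78
= −83.32 dBm → −83.3 dBm

−83.3 dBm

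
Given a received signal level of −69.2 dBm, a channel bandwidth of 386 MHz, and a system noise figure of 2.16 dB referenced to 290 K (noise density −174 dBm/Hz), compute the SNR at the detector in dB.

16.8 dB

Noise floor: N = −174 + 10 log₁₀(B) + NF
10 log₁₀(3.86×10⁸) = 85.87 dB
N = −174 + 85.87 + 2.16 = −85.97 dBm
SNR = P_sig − N = −69.2 − (−85.97) = 16.77 dB → 16.8 dB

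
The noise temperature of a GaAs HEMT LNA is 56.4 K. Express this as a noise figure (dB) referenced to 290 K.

0.772 dB

F = 1 + T_e/T₀ = 1 + 56.4/290 = 1.19448
NF = 10 log₁₀(1.19448) = 0.772 dB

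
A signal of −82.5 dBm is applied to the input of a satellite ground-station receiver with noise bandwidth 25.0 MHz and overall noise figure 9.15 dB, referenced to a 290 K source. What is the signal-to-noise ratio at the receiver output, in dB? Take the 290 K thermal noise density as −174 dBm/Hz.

8.4 dB

Noise floor: N = −174 + 10 log₁₀(B) + NF
10 log₁₀(2.50×10⁷) = 73.98 dB
N = −174 + 73.98 + 9.15 = −90.87 dBm
SNR = P_sig − N = −82.5 − (−90.87) = 8.37 dB → 8.4 dB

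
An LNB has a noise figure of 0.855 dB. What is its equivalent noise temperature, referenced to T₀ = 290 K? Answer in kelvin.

F = 10^(0.855/10) = 1.21759
T_e = (F − 1)·T₀ = (1.21759 − 1) × 290 = 63.1 K

63.1 K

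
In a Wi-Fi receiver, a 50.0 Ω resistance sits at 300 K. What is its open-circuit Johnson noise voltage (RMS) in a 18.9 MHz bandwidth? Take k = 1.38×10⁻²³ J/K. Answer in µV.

3.96 µV

V_n = √(4kTRB)
4kTRB = 4 × 1.38×10⁻²³ × 300 × 5.00×10¹ × 1.89×10⁷ = 1.56×10⁻¹¹ V²
V_n = √(1.56×10⁻¹¹) = 3.96×10⁻⁶ V = 3.96 µV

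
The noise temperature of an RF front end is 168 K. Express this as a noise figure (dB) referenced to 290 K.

1.98 dB

F = 1 + T_e/T₀ = 1 + 168/290 = 1.57931
NF = 10 log₁₀(1.57931) = 1.98 dB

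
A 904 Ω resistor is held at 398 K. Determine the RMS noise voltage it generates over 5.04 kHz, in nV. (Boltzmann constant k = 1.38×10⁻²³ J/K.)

V_n = √(4kTRB)
4kTRB = 4 × 1.38×10⁻²³ × 398 × 9.04×10² × 5.04×10³ = 1.00×10⁻¹³ V²
V_n = √(1.00×10⁻¹³) = 3.16×10⁻⁷ V = 316 nV

316 nV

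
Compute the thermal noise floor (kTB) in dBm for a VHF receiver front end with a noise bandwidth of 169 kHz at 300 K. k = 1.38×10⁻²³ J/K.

P_n = kTB = 1.38×10⁻²³ × 300 × 1.69×10⁵ = 7.00×10⁻¹⁶ W
In dBm: 10 log₁₀(7.00×10⁻¹⁶ / 10⁻³) = −121.6 dBm

−121.6 dBm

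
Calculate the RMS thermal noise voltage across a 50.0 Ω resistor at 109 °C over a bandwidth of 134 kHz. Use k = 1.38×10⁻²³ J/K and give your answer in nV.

376 nV

T = 109 °C + 273.15 = 382.15 K
V_n = √(4kTRB)
4kTRB = 4 × 1.38×10⁻²³ × 382.15 × 5.00×10¹ × 1.34×10⁵ = 1.41×10⁻¹³ V²
V_n = √(1.41×10⁻¹³) = 3.76×10⁻⁷ V = 376 nV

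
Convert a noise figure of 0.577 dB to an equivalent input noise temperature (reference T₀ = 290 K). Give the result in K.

F = 10^(0.577/10) = 1.14209
T_e = (F − 1)·T₀ = (1.14209 − 1) × 290 = 41.2 K

41.2 K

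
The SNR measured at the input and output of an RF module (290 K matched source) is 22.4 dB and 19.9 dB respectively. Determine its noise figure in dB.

NF (dB) = SNR_in(dB) − SNR_out(dB) when the source is at T₀
NF = 22.4 − 19.9 = 2.5 dB

2.5 dB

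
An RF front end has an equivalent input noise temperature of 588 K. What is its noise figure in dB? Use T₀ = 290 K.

F = 1 + T_e/T₀ = 1 + 588/290 = 3.02759
NF = 10 log₁₀(3.02759) = 4.81 dB

4.81 dB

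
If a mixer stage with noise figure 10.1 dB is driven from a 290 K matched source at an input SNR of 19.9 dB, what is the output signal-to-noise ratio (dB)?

9.8 dB

By definition F = SNR_in/SNR_out, so in dB: SNR_out = SNR_in − NF
SNR_out = 19.9 − 10.1 = 9.8 dB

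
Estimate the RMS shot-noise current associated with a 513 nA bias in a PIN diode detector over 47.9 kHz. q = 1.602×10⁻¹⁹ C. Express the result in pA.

I_n = √(2qI·B)
2qI·B = 2 × 1.602×10⁻¹⁹ × 5.13×10⁻⁷ × 4.79×10⁴ = 7.87×10⁻²¹ A²
I_n = √(7.87×10⁻²¹) = 8.87×10⁻¹¹ A = 88.7 pA

88.7 pA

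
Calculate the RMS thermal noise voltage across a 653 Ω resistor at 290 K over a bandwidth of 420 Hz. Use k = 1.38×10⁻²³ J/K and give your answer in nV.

V_n = √(4kTRB)
4kTRB = 4 × 1.38×10⁻²³ × 290 × 6.53×10² × 4.20×10² = 4.39×10⁻¹⁵ V²
V_n = √(4.39×10⁻¹⁵) = 6.63×10⁻⁸ V = 66.3 nV

66.3 nV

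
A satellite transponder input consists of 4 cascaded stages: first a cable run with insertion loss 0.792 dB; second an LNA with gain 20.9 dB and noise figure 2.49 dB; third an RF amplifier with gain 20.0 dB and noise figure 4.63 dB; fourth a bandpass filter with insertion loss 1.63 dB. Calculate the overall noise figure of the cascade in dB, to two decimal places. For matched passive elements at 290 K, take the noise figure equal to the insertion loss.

Convert to linear (a loss of L dB is a gain of −L dB): F_i = 10^(NF_i/10), G_i = 10^(G_i,dB/10)
  Stage 1: F_1 = 10^(0.792/10) = 1.200, G_1 = 10^(−0.792/10) = 0.8333
  Stage 2: F_2 = 10^(2.49/10) = 1.774, G_2 = 10^(20.9/10) = 123.0
  Stage 3: F_3 = 10^(4.63/10) = 2.904, G_3 = 10^(20.0/10) = 100.0
  Stage 4: F_4 = 10^(1.63/10) = 1.455, G_4 = 10^(−1.63/10) = 0.6871
Friis cascade:
  F = 1.200 + (1.774 − 1)/0.8333 + (2.904 − 1)/102.5 + (1.455 − 1)/1.025×10⁴ = 2.148
NF = 10 log₁₀(2.148) = 3.32 dB

3.32 dB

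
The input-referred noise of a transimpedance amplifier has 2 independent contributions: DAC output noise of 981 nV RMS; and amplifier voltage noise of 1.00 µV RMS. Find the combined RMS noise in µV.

Uncorrelated sources add in power (mean-square): V_tot = √(ΣV_i²)
V_tot = √[(9.81×10⁻⁷)² + (1.00×10⁻⁶)²] = 1.40×10⁻⁶ V = 1.40 µV

1.40 µV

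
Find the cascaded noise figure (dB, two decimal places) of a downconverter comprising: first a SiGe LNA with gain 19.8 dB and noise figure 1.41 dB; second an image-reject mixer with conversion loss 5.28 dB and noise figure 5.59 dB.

Convert to linear (a loss of L dB is a gain of −L dB): F_i = 10^(NF_i/10), G_i = 10^(G_i,dB/10)
  Stage 1: F_1 = 10^(1.41/10) = 1.384, G_1 = 10^(19.8/10) = 95.50
  Stage 2: F_2 = 10^(5.59/10) = 3.622, G_2 = 10^(−5.28/10) = 0.2965
Friis cascade:
  F = 1.384 + (3.622 − 1)/95.50 = 1.411
NF = 10 log₁₀(1.411) = 1.50 dB

1.50 dB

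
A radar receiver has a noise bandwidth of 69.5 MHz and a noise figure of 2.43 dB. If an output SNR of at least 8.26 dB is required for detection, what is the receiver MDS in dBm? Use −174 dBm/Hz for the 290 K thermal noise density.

Sensitivity = −174 + 10 log₁₀(B) + NF + SNR_min
= −174 + 78.42 + 2.43 + 8.26
= −84.89 dBm → −84.9 dBm

−84.9 dBm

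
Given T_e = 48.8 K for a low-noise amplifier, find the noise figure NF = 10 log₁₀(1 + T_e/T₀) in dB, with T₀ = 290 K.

F = 1 + T_e/T₀ = 1 + 48.8/290 = 1.16828
NF = 10 log₁₀(1.16828) = 0.675 dB

0.675 dB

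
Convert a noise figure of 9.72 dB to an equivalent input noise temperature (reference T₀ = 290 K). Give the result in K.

2429 K

F = 10^(9.72/10) = 9.37562
T_e = (F − 1)·T₀ = (9.37562 − 1) × 290 = 2429 K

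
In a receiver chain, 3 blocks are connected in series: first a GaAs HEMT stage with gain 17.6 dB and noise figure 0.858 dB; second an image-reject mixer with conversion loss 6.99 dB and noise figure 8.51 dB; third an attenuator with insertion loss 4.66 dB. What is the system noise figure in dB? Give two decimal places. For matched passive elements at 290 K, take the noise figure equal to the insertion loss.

Convert to linear (a loss of L dB is a gain of −L dB): F_i = 10^(NF_i/10), G_i = 10^(G_i,dB/10)
  Stage 1: F_1 = 10^(0.858/10) = 1.218, G_1 = 10^(17.6/10) = 57.54
  Stage 2: F_2 = 10^(8.51/10) = 7.096, G_2 = 10^(−6.99/10) = 0.2000
  Stage 3: F_3 = 10^(4.66/10) = 2.924, G_3 = 10^(−4.66/10) = 0.3420
Friis cascade:
  F = 1.218 + (7.096 − 1)/57.54 + (2.924 − 1)/11.51 = 1.492
NF = 10 log₁₀(1.492) = 1.74 dB

1.74 dB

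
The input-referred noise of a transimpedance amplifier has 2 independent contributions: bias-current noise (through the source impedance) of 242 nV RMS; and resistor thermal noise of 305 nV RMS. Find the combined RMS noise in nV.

Uncorrelated sources add in power (mean-square): V_tot = √(ΣV_i²)
V_tot = √[(2.42×10⁻⁷)² + (3.05×10⁻⁷)²] = 3.89×10⁻⁷ V = 389 nV

389 nV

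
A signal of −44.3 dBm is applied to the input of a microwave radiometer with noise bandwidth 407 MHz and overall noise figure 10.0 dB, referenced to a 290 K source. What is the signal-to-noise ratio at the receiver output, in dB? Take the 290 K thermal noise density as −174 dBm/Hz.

Noise floor: N = −174 + 10 log₁₀(B) + NF
10 log₁₀(4.07×10⁸) = 86.1 dB
N = −174 + 86.1 + 10.0 = −77.9 dBm
SNR = P_sig − N = −44.3 − (−77.9) = 33.6 dB → 33.6 dB

33.6 dB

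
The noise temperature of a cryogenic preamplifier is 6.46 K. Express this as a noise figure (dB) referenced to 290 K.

F = 1 + T_e/T₀ = 1 + 6.46/290 = 1.02228
NF = 10 log₁₀(1.02228) = 0.096 dB

0.096 dB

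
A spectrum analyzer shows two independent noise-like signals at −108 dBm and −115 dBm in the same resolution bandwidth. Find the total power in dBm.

Convert to linear, add, convert back:
P₁ = 1.58×10⁻¹⁴ W, P₂ = 3.16×10⁻¹⁵ W
P_tot = 1.90×10⁻¹⁴ W → 10 log₁₀(P_tot / 10⁻³) = −107.2 dBm

−107.2 dBm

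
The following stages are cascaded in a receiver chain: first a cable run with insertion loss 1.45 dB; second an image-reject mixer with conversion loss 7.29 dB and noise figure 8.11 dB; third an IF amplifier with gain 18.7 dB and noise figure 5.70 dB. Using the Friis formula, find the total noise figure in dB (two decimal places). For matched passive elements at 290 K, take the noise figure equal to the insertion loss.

Convert to linear (a loss of L dB is a gain of −L dB): F_i = 10^(NF_i/10), G_i = 10^(G_i,dB/10)
  Stage 1: F_1 = 10^(1.45/10) = 1.396, G_1 = 10^(−1.45/10) = 0.7161
  Stage 2: F_2 = 10^(8.11/10) = 6.471, G_2 = 10^(−7.29/10) = 0.1866
  Stage 3: F_3 = 10^(5.70/10) = 3.715, G_3 = 10^(18.7/10) = 74.13
Friis cascade:
  F = 1.396 + (6.471 − 1)/0.7161 + (3.715 − 1)/0.1337 = 29.35
NF = 10 log₁₀(29.35) = 14.68 dB

14.68 dB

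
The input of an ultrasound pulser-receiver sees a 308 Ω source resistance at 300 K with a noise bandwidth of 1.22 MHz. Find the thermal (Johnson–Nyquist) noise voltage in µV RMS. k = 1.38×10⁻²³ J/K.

V_n = √(4kTRB)
4kTRB = 4 × 1.38×10⁻²³ × 300 × 3.08×10² × 1.22×10⁶ = 6.22×10⁻¹² V²
V_n = √(6.22×10⁻¹²) = 2.49×10⁻⁶ V = 2.49 µV

2.49 µV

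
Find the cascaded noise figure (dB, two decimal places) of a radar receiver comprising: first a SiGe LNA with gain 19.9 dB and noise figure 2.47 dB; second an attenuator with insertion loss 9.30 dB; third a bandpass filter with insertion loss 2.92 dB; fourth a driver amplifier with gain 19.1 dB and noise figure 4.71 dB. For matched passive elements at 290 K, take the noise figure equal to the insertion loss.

Convert to linear (a loss of L dB is a gain of −L dB): F_i = 10^(NF_i/10), G_i = 10^(G_i,dB/10)
  Stage 1: F_1 = 10^(2.47/10) = 1.766, G_1 = 10^(19.9/10) = 97.72
  Stage 2: F_2 = 10^(9.30/10) = 8.511, G_2 = 10^(−9.30/10) = 0.1175
  Stage 3: F_3 = 10^(2.92/10) = 1.959, G_3 = 10^(−2.92/10) = 0.5105
  Stage 4: F_4 = 10^(4.71/10) = 2.958, G_4 = 10^(19.1/10) = 81.28
Friis cascade:
  F = 1.766 + (8.511 − 1)/97.72 + (1.959 − 1)/11.48 + (2.958 − 1)/5.861 = 2.260
NF = 10 log₁₀(2.260) = 3.54 dB

3.54 dB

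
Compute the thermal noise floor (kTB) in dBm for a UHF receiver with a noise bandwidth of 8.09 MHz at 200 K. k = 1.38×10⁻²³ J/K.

−106.5 dBm

P_n = kTB = 1.38×10⁻²³ × 200 × 8.09×10⁶ = 2.23×10⁻¹⁴ W
In dBm: 10 log₁₀(2.23×10⁻¹⁴ / 10⁻³) = −106.5 dBm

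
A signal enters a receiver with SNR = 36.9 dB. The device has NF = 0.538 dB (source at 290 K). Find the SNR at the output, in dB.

By definition F = SNR_in/SNR_out, so in dB: SNR_out = SNR_in − NF
SNR_out = 36.9 − 0.538 = 36.362 dB

36.362 dB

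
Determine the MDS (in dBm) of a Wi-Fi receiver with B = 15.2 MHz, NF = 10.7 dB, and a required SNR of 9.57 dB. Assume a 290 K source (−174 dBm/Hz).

Sensitivity = −174 + 10 log₁₀(B) + NF + SNR_min
= −174 + 71.82 + 10.7 + 9.57
= −81.91 dBm → −81.9 dBm

−81.9 dBm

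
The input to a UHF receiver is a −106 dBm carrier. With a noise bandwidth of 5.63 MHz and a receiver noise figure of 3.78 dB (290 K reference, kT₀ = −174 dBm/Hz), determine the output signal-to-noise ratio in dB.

−3.3 dB

Noise floor: N = −174 + 10 log₁₀(B) + NF
10 log₁₀(5.63×10⁶) = 67.51 dB
N = −174 + 67.51 + 3.78 = −102.71 dBm
SNR = P_sig − N = −106 − (−102.71) = −3.29 dB → −3.3 dB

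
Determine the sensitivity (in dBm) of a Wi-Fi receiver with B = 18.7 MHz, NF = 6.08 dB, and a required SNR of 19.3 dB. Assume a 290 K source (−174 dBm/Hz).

−75.9 dBm

Sensitivity = −174 + 10 log₁₀(B) + NF + SNR_min
= −174 + 72.72 + 6.08 + 19.3
= −75.90 dBm → −75.9 dBm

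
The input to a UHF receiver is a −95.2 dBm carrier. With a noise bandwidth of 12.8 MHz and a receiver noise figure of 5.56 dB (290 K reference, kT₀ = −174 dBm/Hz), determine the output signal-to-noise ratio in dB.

Noise floor: N = −174 + 10 log₁₀(B) + NF
10 log₁₀(1.28×10⁷) = 71.07 dB
N = −174 + 71.07 + 5.56 = −97.37 dBm
SNR = P_sig − N = −95.2 − (−97.37) = 2.17 dB → 2.2 dB

2.2 dB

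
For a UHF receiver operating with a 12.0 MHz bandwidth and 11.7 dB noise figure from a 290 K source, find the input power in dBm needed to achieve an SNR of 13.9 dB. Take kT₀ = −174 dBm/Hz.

Sensitivity = −174 + 10 log₁₀(B) + NF + SNR_min
= −174 + 70.79 + 11.7 + 13.9
= −77.61 dBm → −77.6 dBm

−77.6 dBm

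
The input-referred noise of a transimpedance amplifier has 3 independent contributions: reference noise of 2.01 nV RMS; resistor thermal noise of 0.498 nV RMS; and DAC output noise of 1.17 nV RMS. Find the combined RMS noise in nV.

Uncorrelated sources add in power (mean-square): V_tot = √(ΣV_i²)
V_tot = √[(2.01×10⁻⁹)² + (4.98×10⁻¹⁰)² + (1.17×10⁻⁹)²] = 2.38×10⁻⁹ V = 2.38 nV

2.38 nV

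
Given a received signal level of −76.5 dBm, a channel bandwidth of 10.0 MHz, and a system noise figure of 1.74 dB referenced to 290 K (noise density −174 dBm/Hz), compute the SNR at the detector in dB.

Noise floor: N = −174 + 10 log₁₀(B) + NF
10 log₁₀(1.00×10⁷) = 70 dB
N = −174 + 70 + 1.74 = −102.26 dBm
SNR = P_sig − N = −76.5 − (−102.26) = 25.76 dB → 25.8 dB

25.8 dB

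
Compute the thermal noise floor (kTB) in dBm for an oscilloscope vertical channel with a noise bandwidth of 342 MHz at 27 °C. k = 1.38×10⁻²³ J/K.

−88.5 dBm

T = 27 °C + 273.15 = 300.15 K
P_n = kTB = 1.38×10⁻²³ × 300.15 × 3.42×10⁸ = 1.42×10⁻¹² W
In dBm: 10 log₁₀(1.42×10⁻¹² / 10⁻³) = −88.5 dBm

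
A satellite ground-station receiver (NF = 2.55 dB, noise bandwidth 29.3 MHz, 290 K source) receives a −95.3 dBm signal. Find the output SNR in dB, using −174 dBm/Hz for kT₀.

1.5 dB

Noise floor: N = −174 + 10 log₁₀(B) + NF
10 log₁₀(2.93×10⁷) = 74.67 dB
N = −174 + 74.67 + 2.55 = −96.78 dBm
SNR = P_sig − N = −95.3 − (−96.78) = 1.48 dB → 1.5 dB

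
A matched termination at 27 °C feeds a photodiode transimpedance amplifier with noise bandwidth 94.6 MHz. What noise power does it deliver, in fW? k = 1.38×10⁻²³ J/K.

T = 27 °C + 273.15 = 300.15 K
P_n = kTB = 1.38×10⁻²³ × 300.15 × 9.46×10⁷ = 3.92×10⁻¹³ W = 392 fW

392 fW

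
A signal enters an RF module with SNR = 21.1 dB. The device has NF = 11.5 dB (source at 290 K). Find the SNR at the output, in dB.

9.6 dB

By definition F = SNR_in/SNR_out, so in dB: SNR_out = SNR_in − NF
SNR_out = 21.1 − 11.5 = 9.6 dB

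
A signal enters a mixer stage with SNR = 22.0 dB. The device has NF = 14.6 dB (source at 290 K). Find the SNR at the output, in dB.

7.4 dB

By definition F = SNR_in/SNR_out, so in dB: SNR_out = SNR_in − NF
SNR_out = 22.0 − 14.6 = 7.4 dB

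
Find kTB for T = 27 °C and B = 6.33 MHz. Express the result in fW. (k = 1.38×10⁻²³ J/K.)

26.2 fW

T = 27 °C + 273.15 = 300.15 K
P_n = kTB = 1.38×10⁻²³ × 300.15 × 6.33×10⁶ = 2.62×10⁻¹⁴ W = 26.2 fW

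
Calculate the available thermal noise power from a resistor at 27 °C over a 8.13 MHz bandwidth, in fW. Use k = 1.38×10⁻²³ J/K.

33.7 fW

T = 27 °C + 273.15 = 300.15 K
P_n = kTB = 1.38×10⁻²³ × 300.15 × 8.13×10⁶ = 3.37×10⁻¹⁴ W = 33.7 fW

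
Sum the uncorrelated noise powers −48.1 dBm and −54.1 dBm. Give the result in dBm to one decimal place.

Convert to linear, add, convert back:
P₁ = 1.55×10⁻⁸ W, P₂ = 3.89×10⁻⁹ W
P_tot = 1.94×10⁻⁸ W → 10 log₁₀(P_tot / 10⁻³) = −47.1 dBm

−47.1 dBm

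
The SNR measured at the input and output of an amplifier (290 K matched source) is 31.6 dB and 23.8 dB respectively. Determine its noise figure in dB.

NF (dB) = SNR_in(dB) − SNR_out(dB) when the source is at T₀
NF = 31.6 − 23.8 = 7.8 dB

7.8 dB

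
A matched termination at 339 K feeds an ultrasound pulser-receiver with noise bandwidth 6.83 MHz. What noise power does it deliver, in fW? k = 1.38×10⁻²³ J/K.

32.0 fW

P_n = kTB = 1.38×10⁻²³ × 339 × 6.83×10⁶ = 3.20×10⁻¹⁴ W = 32.0 fW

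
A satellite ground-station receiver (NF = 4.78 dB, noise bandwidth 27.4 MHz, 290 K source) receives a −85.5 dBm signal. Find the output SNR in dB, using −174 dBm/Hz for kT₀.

Noise floor: N = −174 + 10 log₁₀(B) + NF
10 log₁₀(2.74×10⁷) = 74.38 dB
N = −174 + 74.38 + 4.78 = −94.84 dBm
SNR = P_sig − N = −85.5 − (−94.84) = 9.34 dB → 9.3 dB

9.3 dB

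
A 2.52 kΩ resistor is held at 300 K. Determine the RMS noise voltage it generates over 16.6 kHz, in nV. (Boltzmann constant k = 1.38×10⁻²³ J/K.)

V_n = √(4kTRB)
4kTRB = 4 × 1.38×10⁻²³ × 300 × 2.52×10³ × 1.66×10⁴ = 6.93×10⁻¹³ V²
V_n = √(6.93×10⁻¹³) = 8.32×10⁻⁷ V = 832 nV

832 nV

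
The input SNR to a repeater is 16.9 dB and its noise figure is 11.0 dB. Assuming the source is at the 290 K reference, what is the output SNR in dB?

By definition F = SNR_in/SNR_out, so in dB: SNR_out = SNR_in − NF
SNR_out = 16.9 − 11.0 = 5.9 dB

5.9 dB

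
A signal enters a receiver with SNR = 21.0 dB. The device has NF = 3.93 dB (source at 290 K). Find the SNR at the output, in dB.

17.07 dB

By definition F = SNR_in/SNR_out, so in dB: SNR_out = SNR_in − NF
SNR_out = 21.0 − 3.93 = 17.07 dB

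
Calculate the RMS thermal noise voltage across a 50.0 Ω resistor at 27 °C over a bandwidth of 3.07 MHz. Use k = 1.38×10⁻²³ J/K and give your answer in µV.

T = 27 °C + 273.15 = 300.15 K
V_n = √(4kTRB)
4kTRB = 4 × 1.38×10⁻²³ × 300.15 × 5.00×10¹ × 3.07×10⁶ = 2.54×10⁻¹² V²
V_n = √(2.54×10⁻¹²) = 1.59×10⁻⁶ V = 1.59 µV

1.59 µV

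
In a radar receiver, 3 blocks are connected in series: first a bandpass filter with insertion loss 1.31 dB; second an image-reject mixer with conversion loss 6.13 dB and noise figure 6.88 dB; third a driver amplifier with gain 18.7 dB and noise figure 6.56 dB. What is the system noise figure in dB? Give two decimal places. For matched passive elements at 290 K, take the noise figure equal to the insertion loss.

14.18 dB

Convert to linear (a loss of L dB is a gain of −L dB): F_i = 10^(NF_i/10), G_i = 10^(G_i,dB/10)
  Stage 1: F_1 = 10^(1.31/10) = 1.352, G_1 = 10^(−1.31/10) = 0.7396
  Stage 2: F_2 = 10^(6.88/10) = 4.875, G_2 = 10^(−6.13/10) = 0.2438
  Stage 3: F_3 = 10^(6.56/10) = 4.529, G_3 = 10^(18.7/10) = 74.13
Friis cascade:
  F = 1.352 + (4.875 − 1)/0.7396 + (4.529 − 1)/0.1803 = 26.16
NF = 10 log₁₀(26.16) = 14.18 dB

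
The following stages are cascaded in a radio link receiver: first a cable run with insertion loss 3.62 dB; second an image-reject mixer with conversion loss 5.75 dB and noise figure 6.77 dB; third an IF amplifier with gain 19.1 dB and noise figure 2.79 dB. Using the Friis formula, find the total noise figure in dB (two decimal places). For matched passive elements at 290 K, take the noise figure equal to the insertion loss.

Convert to linear (a loss of L dB is a gain of −L dB): F_i = 10^(NF_i/10), G_i = 10^(G_i,dB/10)
  Stage 1: F_1 = 10^(3.62/10) = 2.301, G_1 = 10^(−3.62/10) = 0.4345
  Stage 2: F_2 = 10^(6.77/10) = 4.753, G_2 = 10^(−5.75/10) = 0.2661
  Stage 3: F_3 = 10^(2.79/10) = 1.901, G_3 = 10^(19.1/10) = 81.28
Friis cascade:
  F = 2.301 + (4.753 − 1)/0.4345 + (1.901 − 1)/0.1156 = 18.73
NF = 10 log₁₀(18.73) = 12.73 dB

12.73 dB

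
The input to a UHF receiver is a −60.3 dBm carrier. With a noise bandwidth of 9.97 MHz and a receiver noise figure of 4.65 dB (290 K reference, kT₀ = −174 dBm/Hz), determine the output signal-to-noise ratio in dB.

39.1 dB

Noise floor: N = −174 + 10 log₁₀(B) + NF
10 log₁₀(9.97×10⁶) = 69.99 dB
N = −174 + 69.99 + 4.65 = −99.36 dBm
SNR = P_sig − N = −60.3 − (−99.36) = 39.06 dB → 39.1 dB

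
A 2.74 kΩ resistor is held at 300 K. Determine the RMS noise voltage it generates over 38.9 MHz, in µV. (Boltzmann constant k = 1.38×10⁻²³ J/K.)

V_n = √(4kTRB)
4kTRB = 4 × 1.38×10⁻²³ × 300 × 2.74×10³ × 3.89×10⁷ = 1.77×10⁻⁹ V²
V_n = √(1.77×10⁻⁹) = 4.20×10⁻⁵ V = 42.0 µV

42.0 µV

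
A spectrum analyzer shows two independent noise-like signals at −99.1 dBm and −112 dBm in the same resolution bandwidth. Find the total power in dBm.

Convert to linear, add, convert back:
P₁ = 1.23×10⁻¹³ W, P₂ = 6.31×10⁻¹⁵ W
P_tot = 1.29×10⁻¹³ W → 10 log₁₀(P_tot / 10⁻³) = −98.9 dBm

−98.9 dBm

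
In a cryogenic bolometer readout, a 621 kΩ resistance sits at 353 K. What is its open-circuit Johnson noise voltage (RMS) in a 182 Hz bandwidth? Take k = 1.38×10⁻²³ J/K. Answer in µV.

V_n = √(4kTRB)
4kTRB = 4 × 1.38×10⁻²³ × 353 × 6.21×10⁵ × 1.82×10² = 2.20×10⁻¹² V²
V_n = √(2.20×10⁻¹²) = 1.48×10⁻⁶ V = 1.48 µV

1.48 µV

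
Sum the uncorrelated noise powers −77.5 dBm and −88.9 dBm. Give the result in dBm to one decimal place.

Convert to linear, add, convert back:
P₁ = 1.78×10⁻¹¹ W, P₂ = 1.29×10⁻¹² W
P_tot = 1.91×10⁻¹¹ W → 10 log₁₀(P_tot / 10⁻³) = −77.2 dBm

−77.2 dBm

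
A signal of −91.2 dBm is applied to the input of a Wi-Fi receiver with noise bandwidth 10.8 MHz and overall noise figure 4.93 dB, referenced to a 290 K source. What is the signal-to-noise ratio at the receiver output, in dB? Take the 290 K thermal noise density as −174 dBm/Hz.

7.5 dB

Noise floor: N = −174 + 10 log₁₀(B) + NF
10 log₁₀(1.08×10⁷) = 70.33 dB
N = −174 + 70.33 + 4.93 = −98.74 dBm
SNR = P_sig − N = −91.2 − (−98.74) = 7.54 dB → 7.5 dB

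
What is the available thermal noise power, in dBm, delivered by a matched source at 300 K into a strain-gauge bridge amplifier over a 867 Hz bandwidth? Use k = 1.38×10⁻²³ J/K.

P_n = kTB = 1.38×10⁻²³ × 300 × 8.67×10² = 3.59×10⁻¹⁸ W
In dBm: 10 log₁₀(3.59×10⁻¹⁸ / 10⁻³) = −144.4 dBm

−144.4 dBm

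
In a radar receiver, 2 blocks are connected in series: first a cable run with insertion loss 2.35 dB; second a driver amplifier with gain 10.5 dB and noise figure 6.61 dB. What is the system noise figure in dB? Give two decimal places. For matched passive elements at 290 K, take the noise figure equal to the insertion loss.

8.96 dB

Convert to linear (a loss of L dB is a gain of −L dB): F_i = 10^(NF_i/10), G_i = 10^(G_i,dB/10)
  Stage 1: F_1 = 10^(2.35/10) = 1.718, G_1 = 10^(−2.35/10) = 0.5821
  Stage 2: F_2 = 10^(6.61/10) = 4.581, G_2 = 10^(10.5/10) = 11.22
Friis cascade:
  F = 1.718 + (4.581 − 1)/0.5821 = 7.870
NF = 10 log₁₀(7.870) = 8.96 dB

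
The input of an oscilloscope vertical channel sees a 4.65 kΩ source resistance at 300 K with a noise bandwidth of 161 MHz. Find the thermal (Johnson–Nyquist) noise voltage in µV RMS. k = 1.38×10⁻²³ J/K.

111 µV

V_n = √(4kTRB)
4kTRB = 4 × 1.38×10⁻²³ × 300 × 4.65×10³ × 1.61×10⁸ = 1.24×10⁻⁸ V²
V_n = √(1.24×10⁻⁸) = 1.11×10⁻⁴ V = 111 µV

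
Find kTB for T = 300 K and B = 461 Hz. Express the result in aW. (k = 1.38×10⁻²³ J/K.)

1.91 aW

P_n = kTB = 1.38×10⁻²³ × 300 × 4.61×10² = 1.91×10⁻¹⁸ W = 1.91 aW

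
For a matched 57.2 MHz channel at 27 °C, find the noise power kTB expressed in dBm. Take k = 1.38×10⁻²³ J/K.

−96.3 dBm

T = 27 °C + 273.15 = 300.15 K
P_n = kTB = 1.38×10⁻²³ × 300.15 × 5.72×10⁷ = 2.37×10⁻¹³ W
In dBm: 10 log₁₀(2.37×10⁻¹³ / 10⁻³) = −96.3 dBm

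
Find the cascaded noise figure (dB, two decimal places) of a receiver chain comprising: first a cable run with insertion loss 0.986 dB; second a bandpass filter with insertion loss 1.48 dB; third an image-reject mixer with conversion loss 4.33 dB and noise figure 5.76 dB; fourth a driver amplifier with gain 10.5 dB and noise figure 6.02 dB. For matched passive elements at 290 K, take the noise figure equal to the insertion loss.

Convert to linear (a loss of L dB is a gain of −L dB): F_i = 10^(NF_i/10), G_i = 10^(G_i,dB/10)
  Stage 1: F_1 = 10^(0.986/10) = 1.255, G_1 = 10^(−0.986/10) = 0.7969
  Stage 2: F_2 = 10^(1.48/10) = 1.406, G_2 = 10^(−1.48/10) = 0.7112
  Stage 3: F_3 = 10^(5.76/10) = 3.767, G_3 = 10^(−4.33/10) = 0.3690
  Stage 4: F_4 = 10^(6.02/10) = 3.999, G_4 = 10^(10.5/10) = 11.22
Friis cascade:
  F = 1.255 + (1.406 − 1)/0.7969 + (3.767 − 1)/0.5668 + (3.999 − 1)/0.2091 = 20.99
NF = 10 log₁₀(20.99) = 13.22 dB

13.22 dB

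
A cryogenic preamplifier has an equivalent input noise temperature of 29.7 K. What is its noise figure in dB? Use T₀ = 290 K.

F = 1 + T_e/T₀ = 1 + 29.7/290 = 1.10241
NF = 10 log₁₀(1.10241) = 0.423 dB

0.423 dB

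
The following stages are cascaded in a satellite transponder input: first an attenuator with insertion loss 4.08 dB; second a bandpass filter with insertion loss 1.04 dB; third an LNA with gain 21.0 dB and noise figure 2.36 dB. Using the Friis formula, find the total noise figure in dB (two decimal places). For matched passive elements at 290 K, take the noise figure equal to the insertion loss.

7.48 dB

Convert to linear (a loss of L dB is a gain of −L dB): F_i = 10^(NF_i/10), G_i = 10^(G_i,dB/10)
  Stage 1: F_1 = 10^(4.08/10) = 2.559, G_1 = 10^(−4.08/10) = 0.3908
  Stage 2: F_2 = 10^(1.04/10) = 1.271, G_2 = 10^(−1.04/10) = 0.7870
  Stage 3: F_3 = 10^(2.36/10) = 1.722, G_3 = 10^(21.0/10) = 125.9
Friis cascade:
  F = 2.559 + (1.271 − 1)/0.3908 + (1.722 − 1)/0.3076 = 5.598
NF = 10 log₁₀(5.598) = 7.48 dB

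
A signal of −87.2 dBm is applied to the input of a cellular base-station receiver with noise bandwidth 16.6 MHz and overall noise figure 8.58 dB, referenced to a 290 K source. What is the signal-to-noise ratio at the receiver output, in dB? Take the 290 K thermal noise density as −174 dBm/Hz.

6.0 dB

Noise floor: N = −174 + 10 log₁₀(B) + NF
10 log₁₀(1.66×10⁷) = 72.2 dB
N = −174 + 72.2 + 8.58 = −93.22 dBm
SNR = P_sig − N = −87.2 − (−93.22) = 6.02 dB → 6.0 dB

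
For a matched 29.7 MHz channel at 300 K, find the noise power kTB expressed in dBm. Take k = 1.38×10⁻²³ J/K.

−99.1 dBm

P_n = kTB = 1.38×10⁻²³ × 300 × 2.97×10⁷ = 1.23×10⁻¹³ W
In dBm: 10 log₁₀(1.23×10⁻¹³ / 10⁻³) = −99.1 dBm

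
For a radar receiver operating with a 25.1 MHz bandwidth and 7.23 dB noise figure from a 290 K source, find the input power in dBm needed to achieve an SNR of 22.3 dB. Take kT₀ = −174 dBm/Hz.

−70.5 dBm

Sensitivity = −174 + 10 log₁₀(B) + NF + SNR_min
= −174 + 74 + 7.23 + 22.3
= −70.47 dBm → −70.5 dBm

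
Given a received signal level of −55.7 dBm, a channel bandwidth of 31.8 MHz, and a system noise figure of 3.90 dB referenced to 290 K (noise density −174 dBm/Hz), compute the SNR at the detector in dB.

39.4 dB

Noise floor: N = −174 + 10 log₁₀(B) + NF
10 log₁₀(3.18×10⁷) = 75.02 dB
N = −174 + 75.02 + 3.90 = −95.08 dBm
SNR = P_sig − N = −55.7 − (−95.08) = 39.38 dB → 39.4 dB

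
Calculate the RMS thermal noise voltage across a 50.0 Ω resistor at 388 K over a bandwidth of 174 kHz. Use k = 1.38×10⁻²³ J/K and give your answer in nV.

V_n = √(4kTRB)
4kTRB = 4 × 1.38×10⁻²³ × 388 × 5.00×10¹ × 1.74×10⁵ = 1.86×10⁻¹³ V²
V_n = √(1.86×10⁻¹³) = 4.32×10⁻⁷ V = 432 nV

432 nV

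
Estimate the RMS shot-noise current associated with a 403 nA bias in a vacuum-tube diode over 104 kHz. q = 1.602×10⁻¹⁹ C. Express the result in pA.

I_n = √(2qI·B)
2qI·B = 2 × 1.602×10⁻¹⁹ × 4.03×10⁻⁷ × 1.04×10⁵ = 1.34×10⁻²⁰ A²
I_n = √(1.34×10⁻²⁰) = 1.16×10⁻¹⁰ A = 116 pA

116 pA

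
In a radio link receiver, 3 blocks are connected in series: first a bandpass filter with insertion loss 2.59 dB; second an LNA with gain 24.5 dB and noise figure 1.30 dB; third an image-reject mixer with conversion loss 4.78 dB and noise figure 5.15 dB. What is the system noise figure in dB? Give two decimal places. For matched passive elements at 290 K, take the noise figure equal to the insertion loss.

Convert to linear (a loss of L dB is a gain of −L dB): F_i = 10^(NF_i/10), G_i = 10^(G_i,dB/10)
  Stage 1: F_1 = 10^(2.59/10) = 1.816, G_1 = 10^(−2.59/10) = 0.5508
  Stage 2: F_2 = 10^(1.30/10) = 1.349, G_2 = 10^(24.5/10) = 281.8
  Stage 3: F_3 = 10^(5.15/10) = 3.273, G_3 = 10^(−4.78/10) = 0.3327
Friis cascade:
  F = 1.816 + (1.349 − 1)/0.5508 + (3.273 − 1)/155.2 = 2.464
NF = 10 log₁₀(2.464) = 3.92 dB

3.92 dB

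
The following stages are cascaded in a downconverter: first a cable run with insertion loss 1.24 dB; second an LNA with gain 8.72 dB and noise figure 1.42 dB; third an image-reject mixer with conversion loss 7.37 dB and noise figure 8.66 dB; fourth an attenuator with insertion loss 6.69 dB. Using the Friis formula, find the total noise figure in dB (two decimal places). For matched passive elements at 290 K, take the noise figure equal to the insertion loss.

8.16 dB

Convert to linear (a loss of L dB is a gain of −L dB): F_i = 10^(NF_i/10), G_i = 10^(G_i,dB/10)
  Stage 1: F_1 = 10^(1.24/10) = 1.330, G_1 = 10^(−1.24/10) = 0.7516
  Stage 2: F_2 = 10^(1.42/10) = 1.387, G_2 = 10^(8.72/10) = 7.447
  Stage 3: F_3 = 10^(8.66/10) = 7.345, G_3 = 10^(−7.37/10) = 0.1832
  Stage 4: F_4 = 10^(6.69/10) = 4.667, G_4 = 10^(−6.69/10) = 0.2143
Friis cascade:
  F = 1.330 + (1.387 − 1)/0.7516 + (7.345 − 1)/5.598 + (4.667 − 1)/1.026 = 6.553
NF = 10 log₁₀(6.553) = 8.16 dB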